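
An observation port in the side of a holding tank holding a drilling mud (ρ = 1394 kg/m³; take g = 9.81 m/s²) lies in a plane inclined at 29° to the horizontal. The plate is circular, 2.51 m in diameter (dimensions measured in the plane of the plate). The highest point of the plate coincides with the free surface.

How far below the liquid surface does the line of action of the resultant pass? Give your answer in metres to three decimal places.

h_p = 0.761 m

γ = ρg = 1394 × 9.81 / 1000 = 13.67514 kN/m³.
Let θ = 29° be the plate's angle to the horizontal; measure y along the incline from where the plane meets the free surface. Vertical depth h = y·sinθ with sinθ = 0.484810.
The centroid is at the centre, 1.255 m below the top of the plate, so y_c = 1.255 m and h_c = 1.255 × 0.484810 = 0.608437 m.
A = π(1.255)² = 4.94809 m².
Resultant F = γ·h_c·A = 13.67514 × 0.608437 × 4.94809 = 41.1704 kN.
I_c = πr⁴/4 = π × 1.255⁴/4 = 1.94834 m⁴.
Centre of pressure: y_p = y_c + I_c/(y_c·A) = 1.255 + 1.94834/(1.255 × 4.94809) = 1.255 + 0.31375 = 1.56875 m along the plane.
Vertically, h_p = y_p·sinθ = 1.56875 × 0.484810 = 0.760546 m.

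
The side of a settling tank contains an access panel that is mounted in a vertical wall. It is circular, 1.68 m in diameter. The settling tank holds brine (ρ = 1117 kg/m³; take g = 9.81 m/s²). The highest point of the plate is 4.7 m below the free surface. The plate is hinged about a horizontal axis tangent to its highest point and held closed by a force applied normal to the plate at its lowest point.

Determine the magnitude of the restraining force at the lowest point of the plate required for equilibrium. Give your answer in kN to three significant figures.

γ = ρg = 1117 × 9.81 / 1000 = 10.95777 kN/m³.
The centroid is at the centre, 0.84 m below the top of the plate, so the centroid depth is h_c = 4.7 + 0.84 = 5.54 m.
A = π(0.84)² = 2.21671 m².
Resultant F = γ·h_c·A = 10.95777 × 5.54 × 2.21671 = 134.568 kN.
I_c = πr⁴/4 = π × 0.84⁴/4 = 0.391027 m⁴.
Centre of pressure: y_p = y_c + I_c/(y_c·A) = 5.54 + 0.391027/(5.54 × 2.21671) = 5.54 + 0.0318411 = 5.57184 m along the plane.
The resultant acts 0.84 + 0.0318411 = 0.871841 m (along the plate) below the hinge at the top edge, so the moment about the hinge is M = F × 0.871841 = 134.568 × 0.871841 = 117.322 kN·m.
A normal force at the bottom, 1.68 m from the hinge, must supply this moment: P = 117.322/1.68 = 69.8345 kN.

P ≈ 69.8 kN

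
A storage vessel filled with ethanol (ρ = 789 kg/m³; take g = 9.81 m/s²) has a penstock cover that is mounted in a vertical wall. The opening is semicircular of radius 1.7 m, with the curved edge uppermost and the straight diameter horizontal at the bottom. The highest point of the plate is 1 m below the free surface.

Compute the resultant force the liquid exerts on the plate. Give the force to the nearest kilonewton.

γ = ρg = 789 × 9.81 / 1000 = 7.74009 kN/m³.
The centroid lies 4r/(3π) = 0.721502 m above the diameter, so r − 4r/(3π) = 1.7 − 0.721502 = 0.978498 m below the topmost point, so the centroid depth is h_c = 1 + 0.978498 = 1.9785 m.
A = πr²/2 = π × 1.7²/2 = 4.5396 m².
Resultant F = γ·h_c·A = 7.74009 × 1.9785 × 4.5396 = 69.5184 kN.

F ≈ 70 kN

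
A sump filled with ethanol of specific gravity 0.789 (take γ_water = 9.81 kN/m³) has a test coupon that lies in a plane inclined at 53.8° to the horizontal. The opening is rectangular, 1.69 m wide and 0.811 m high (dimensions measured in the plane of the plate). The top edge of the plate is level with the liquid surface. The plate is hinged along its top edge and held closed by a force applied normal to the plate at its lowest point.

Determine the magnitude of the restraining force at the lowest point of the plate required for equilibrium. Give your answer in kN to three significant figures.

γ = 0.789 × 9.81 = 7.74009 kN/m³.
Let θ = 53.8° be the plate's angle to the horizontal; measure y along the incline from where the plane meets the free surface. Vertical depth h = y·sinθ with sinθ = 0.806960.
The centroid lies 0.811/2 = 0.4055 m below the top edge, so y_c = 0.4055 m and h_c = 0.4055 × 0.806960 = 0.327222 m.
A = 1.69 × 0.811 = 1.37059 m².
Resultant F = γ·h_c·A = 7.74009 × 0.327222 × 1.37059 = 3.47133 kN.
I_c = b·h³/12 = 1.69 × 0.811³/12 = 0.0751222 m⁴.
Centre of pressure: y_p = y_c + I_c/(y_c·A) = 0.4055 + 0.0751222/(0.4055 × 1.37059) = 0.4055 + 0.135167 = 0.540667 m along the plane.
The resultant acts 0.4055 + 0.135167 = 0.540667 m (along the plate) below the hinge at the top edge, so the moment about the hinge is M = F × 0.540667 = 3.47133 × 0.540667 = 1.87683 kN·m.
A normal force at the bottom, 0.811 m from the hinge, must supply this moment: P = 1.87683/0.811 = 2.31422 kN.

P ≈ 2.31 kN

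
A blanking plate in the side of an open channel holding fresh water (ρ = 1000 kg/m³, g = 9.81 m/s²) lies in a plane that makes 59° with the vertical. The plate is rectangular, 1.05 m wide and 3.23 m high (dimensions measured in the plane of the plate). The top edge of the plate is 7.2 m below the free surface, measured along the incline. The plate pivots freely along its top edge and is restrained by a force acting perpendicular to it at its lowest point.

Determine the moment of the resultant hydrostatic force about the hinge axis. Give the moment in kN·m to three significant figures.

γ = ρg = 1000 × 9.81 = 9810 N/m³ = 9.81 kN/m³.
The plate makes 59° with the vertical, i.e. θ = 90° − 59° = 31° to the horizontal. Measuring y along the incline from the free-surface line, vertical depth h = y·sinθ with sinθ = 0.515038.
The centroid lies 3.23/2 = 1.615 m below the top edge, so y_c = 7.2 + 1.615 = 8.815 m and h_c = 8.815 × 0.515038 = 4.54006 m.
A = 1.05 × 3.23 = 3.3915 m².
Resultant F = γ·h_c·A = 9.81 × 4.54006 × 3.3915 = 151.051 kN.
I_c = b·h³/12 = 1.05 × 3.23³/12 = 2.9486 m⁴.
Centre of pressure: y_p = y_c + I_c/(y_c·A) = 8.815 + 2.9486/(8.815 × 3.3915) = 8.815 + 0.0986283 = 8.91363 m along the plane.
The resultant acts 1.615 + 0.0986283 = 1.71363 m (along the plate) below the hinge at the top edge, so the moment about the hinge is M = F × 1.71363 = 151.051 × 1.71363 = 258.846 kN·m.

M ≈ 259 kN·m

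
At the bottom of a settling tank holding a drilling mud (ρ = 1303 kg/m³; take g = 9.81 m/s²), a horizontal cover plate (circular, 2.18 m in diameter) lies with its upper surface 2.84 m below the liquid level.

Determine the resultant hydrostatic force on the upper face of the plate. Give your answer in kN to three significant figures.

γ = ρg = 1303 × 9.81 / 1000 = 12.78243 kN/m³.
The plate is horizontal, so pressure is uniform at p = γ·h = 12.78243 × 2.84 = 36.3021 kN/m².
A = π(1.09)² = 3.73253 m².
F = p·A = 36.3021 × 3.73253 = 135.499 kN.

F ≈ 135 kN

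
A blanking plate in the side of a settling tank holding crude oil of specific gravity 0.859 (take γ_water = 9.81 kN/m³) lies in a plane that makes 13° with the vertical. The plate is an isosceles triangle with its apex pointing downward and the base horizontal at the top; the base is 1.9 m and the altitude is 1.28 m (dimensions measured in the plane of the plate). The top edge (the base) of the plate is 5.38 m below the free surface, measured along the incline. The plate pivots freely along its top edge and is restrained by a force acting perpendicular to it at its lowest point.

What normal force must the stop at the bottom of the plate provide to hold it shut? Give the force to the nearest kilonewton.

P ≈ 20 kN

γ = 0.859 × 9.81 = 8.42679 kN/m³.
The plate makes 13° with the vertical, i.e. θ = 90° − 13° = 77° to the horizontal. Measuring y along the incline from the free-surface line, vertical depth h = y·sinθ with sinθ = 0.974370.
With the apex down, the centroid sits h/3 = 1.28/3 = 0.426667 m below the base (the top edge), so y_c = 5.38 + 0.426667 = 5.80667 m and h_c = 5.80667 × 0.974370 = 5.65785 m.
A = ½ × 1.9 × 1.28 = 1.216 m².
Resultant F = γ·h_c·A = 8.42679 × 5.65785 × 1.216 = 57.9759 kN.
I_c = b·h³/36 = 1.9 × 1.28³/36 = 0.110683 m⁴.
Centre of pressure: y_p = y_c + I_c/(y_c·A) = 5.80667 + 0.110683/(5.80667 × 1.216) = 5.80667 + 0.0156755 = 5.82235 m along the plane.
The resultant acts 0.426667 + 0.0156755 = 0.442343 m (along the plate) below the hinge at the top edge, so the moment about the hinge is M = F × 0.442343 = 57.9759 × 0.442343 = 25.6452 kN·m.
A normal force at the bottom, 1.28 m from the hinge, must supply this moment: P = 25.6452/1.28 = 20.0353 kN.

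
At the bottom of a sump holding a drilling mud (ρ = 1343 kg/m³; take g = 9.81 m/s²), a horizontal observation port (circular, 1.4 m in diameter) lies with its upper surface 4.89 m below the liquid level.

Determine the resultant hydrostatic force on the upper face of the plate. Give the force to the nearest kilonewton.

γ = ρg = 1343 × 9.81 / 1000 = 13.17483 kN/m³.
The plate is horizontal, so pressure is uniform at p = γ·h = 13.17483 × 4.89 = 64.4249 kN/m².
A = π(0.7)² = 1.53938 m².
F = p·A = 64.4249 × 1.53938 = 99.1744 kN.

F ≈ 99 kN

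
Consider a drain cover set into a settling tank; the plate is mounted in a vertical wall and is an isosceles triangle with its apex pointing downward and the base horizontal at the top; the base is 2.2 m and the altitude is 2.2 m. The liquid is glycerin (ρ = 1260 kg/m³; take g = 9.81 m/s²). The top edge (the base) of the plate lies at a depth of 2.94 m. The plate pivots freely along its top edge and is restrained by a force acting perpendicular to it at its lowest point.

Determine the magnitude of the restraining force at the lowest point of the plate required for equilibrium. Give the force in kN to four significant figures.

γ = ρg = 1260 × 9.81 / 1000 = 12.3606 kN/m³.
With the apex down, the centroid sits h/3 = 2.2/3 = 0.733333 m below the base (the top edge), so the centroid depth is h_c = 2.94 + 0.733333 = 3.67333 m.
A = ½ × 2.2 × 2.2 = 2.42 m².
Resultant F = γ·h_c·A = 12.3606 × 3.67333 × 2.42 = 109.879 kN.
I_c = b·h³/36 = 2.2 × 2.2³/36 = 0.650711 m⁴.
Centre of pressure: y_p = y_c + I_c/(y_c·A) = 3.67333 + 0.650711/(3.67333 × 2.42) = 3.67333 + 0.0732003 = 3.74653 m along the plane.
The resultant acts 0.733333 + 0.0732003 = 0.806533 m (along the plate) below the hinge at the top edge, so the moment about the hinge is M = F × 0.806533 = 109.879 × 0.806533 = 88.621 kN·m.
A normal force at the bottom, 2.2 m from the hinge, must supply this moment: P = 88.621/2.2 = 40.2823 kN.

P ≈ 40.28 kN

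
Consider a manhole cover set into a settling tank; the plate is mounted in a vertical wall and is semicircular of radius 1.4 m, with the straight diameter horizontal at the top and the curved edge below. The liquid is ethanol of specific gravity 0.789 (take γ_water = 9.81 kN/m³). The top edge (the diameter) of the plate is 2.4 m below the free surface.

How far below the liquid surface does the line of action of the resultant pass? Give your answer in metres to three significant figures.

h_p = 3.04 m

γ = 0.789 × 9.81 = 7.74009 kN/m³.
The centroid of a semicircle lies 4r/(3π) = 0.594178 m from the diameter, here below the top edge, so the centroid depth is h_c = 2.4 + 0.594178 = 2.99418 m.
A = πr²/2 = π × 1.4²/2 = 3.07876 m².
Resultant F = γ·h_c·A = 7.74009 × 2.99418 × 3.07876 = 71.3509 kN.
I_c = (π/8 − 8/(9π))·r⁴ = 0.109757 × 1.4⁴ = 0.421642 m⁴.
Centre of pressure: y_p = y_c + I_c/(y_c·A) = 2.99418 + 0.421642/(2.99418 × 3.07876) = 2.99418 + 0.0457394 = 3.03992 m along the plane.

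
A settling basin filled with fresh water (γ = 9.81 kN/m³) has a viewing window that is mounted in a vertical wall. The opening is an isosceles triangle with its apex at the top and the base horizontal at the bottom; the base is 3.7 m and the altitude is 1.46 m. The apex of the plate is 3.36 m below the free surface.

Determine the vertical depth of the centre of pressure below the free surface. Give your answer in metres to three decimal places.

γ = 9.81 kN/m³.
With the apex up, the centroid sits 2h/3 = 2 × 1.46/3 = 0.973333 m below the apex, so the centroid depth is h_c = 3.36 + 0.973333 = 4.33333 m.
A = ½ × 3.7 × 1.46 = 2.701 m².
Resultant F = γ·h_c·A = 9.81 × 4.33333 × 2.701 = 114.819 kN.
I_c = b·h³/36 = 3.7 × 1.46³/36 = 0.319858 m⁴.
Centre of pressure: y_p = y_c + I_c/(y_c·A) = 4.33333 + 0.319858/(4.33333 × 2.701) = 4.33333 + 0.0273282 = 4.36066 m along the plane.

h_p = 4.361 m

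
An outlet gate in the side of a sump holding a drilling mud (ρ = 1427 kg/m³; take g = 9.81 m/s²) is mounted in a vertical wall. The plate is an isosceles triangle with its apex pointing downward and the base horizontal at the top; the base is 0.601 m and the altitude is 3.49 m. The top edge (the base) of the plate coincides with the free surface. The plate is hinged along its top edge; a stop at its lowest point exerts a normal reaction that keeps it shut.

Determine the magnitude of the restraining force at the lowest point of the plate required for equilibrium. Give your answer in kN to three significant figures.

γ = ρg = 1427 × 9.81 / 1000 = 13.99887 kN/m³.
With the apex down, the centroid sits h/3 = 3.49/3 = 1.16333 m below the base (the top edge), so the centroid depth is h_c = 1.16333 m.
A = ½ × 0.601 × 3.49 = 1.04875 m².
Resultant F = γ·h_c·A = 13.99887 × 1.16333 × 1.04875 = 17.0792 kN.
I_c = b·h³/36 = 0.601 × 3.49³/36 = 0.709657 m⁴.
Centre of pressure: y_p = y_c + I_c/(y_c·A) = 1.16333 + 0.709657/(1.16333 × 1.04875) = 1.16333 + 0.581666 = 1.745 m along the plane.
The resultant acts 1.16333 + 0.581666 = 1.745 m (along the plate) below the hinge at the top edge, so the moment about the hinge is M = F × 1.745 = 17.0792 × 1.745 = 29.8032 kN·m.
A normal force at the bottom, 3.49 m from the hinge, must supply this moment: P = 29.8032/3.49 = 8.5396 kN.

P ≈ 8.54 kN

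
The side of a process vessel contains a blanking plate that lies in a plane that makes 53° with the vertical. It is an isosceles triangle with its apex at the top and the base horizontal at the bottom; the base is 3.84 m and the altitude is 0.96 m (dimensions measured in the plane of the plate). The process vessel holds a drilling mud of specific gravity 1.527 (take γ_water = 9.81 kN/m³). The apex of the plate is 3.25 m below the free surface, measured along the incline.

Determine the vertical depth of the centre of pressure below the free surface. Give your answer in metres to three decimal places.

γ = 1.527 × 9.81 = 14.97987 kN/m³.
The plate makes 53° with the vertical, i.e. θ = 90° − 53° = 37° to the horizontal. Measuring y along the incline from the free-surface line, vertical depth h = y·sinθ with sinθ = 0.601815.
With the apex up, the centroid sits 2h/3 = 2 × 0.96/3 = 0.64 m below the apex, so y_c = 3.25 + 0.64 = 3.89 m and h_c = 3.89 × 0.601815 = 2.34106 m.
A = ½ × 3.84 × 0.96 = 1.8432 m².
Resultant F = γ·h_c·A = 14.97987 × 2.34106 × 1.8432 = 64.6388 kN.
I_c = b·h³/36 = 3.84 × 0.96³/36 = 0.0943718 m⁴.
Centre of pressure: y_p = y_c + I_c/(y_c·A) = 3.89 + 0.0943718/(3.89 × 1.8432) = 3.89 + 0.0131619 = 3.90316 m along the plane.
Vertically, h_p = y_p·sinθ = 3.90316 × 0.601815 = 2.34898 m.

h_p = 2.349 m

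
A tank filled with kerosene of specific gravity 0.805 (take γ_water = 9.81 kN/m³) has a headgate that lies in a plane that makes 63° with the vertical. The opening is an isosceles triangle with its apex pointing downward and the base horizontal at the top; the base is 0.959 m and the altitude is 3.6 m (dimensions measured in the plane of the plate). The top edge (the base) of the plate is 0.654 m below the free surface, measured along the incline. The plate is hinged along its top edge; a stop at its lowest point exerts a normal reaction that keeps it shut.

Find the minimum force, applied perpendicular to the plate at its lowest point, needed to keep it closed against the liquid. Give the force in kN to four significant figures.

P ≈ 5.062 kN

γ = 0.805 × 9.81 = 7.89705 kN/m³.
The plate makes 63° with the vertical, i.e. θ = 90° − 63° = 27° to the horizontal. Measuring y along the incline from the free-surface line, vertical depth h = y·sinθ with sinθ = 0.453990.
With the apex down, the centroid sits h/3 = 3.6/3 = 1.2 m below the base (the top edge), so y_c = 0.654 + 1.2 = 1.854 m and h_c = 1.854 × 0.453990 = 0.841697 m.
A = ½ × 0.959 × 3.6 = 1.7262 m².
Resultant F = γ·h_c·A = 7.89705 × 0.841697 × 1.7262 = 11.4739 kN.
I_c = b·h³/36 = 0.959 × 3.6³/36 = 1.24286 m⁴.
Centre of pressure: y_p = y_c + I_c/(y_c·A) = 1.854 + 1.24286/(1.854 × 1.7262) = 1.854 + 0.388348 = 2.24235 m along the plane.
The resultant acts 1.2 + 0.388348 = 1.58835 m (along the plate) below the hinge at the top edge, so the moment about the hinge is M = F × 1.58835 = 11.4739 × 1.58835 = 18.2246 kN·m.
A normal force at the bottom, 3.6 m from the hinge, must supply this moment: P = 18.2246/3.6 = 5.06239 kN.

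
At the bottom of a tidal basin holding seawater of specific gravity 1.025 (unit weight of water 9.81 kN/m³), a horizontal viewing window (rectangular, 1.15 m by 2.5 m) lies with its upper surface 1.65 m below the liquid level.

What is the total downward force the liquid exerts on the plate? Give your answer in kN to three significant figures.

F ≈ 47.7 kN

γ = 1.025 × 9.81 = 10.05525 kN/m³.
The plate is horizontal, so pressure is uniform at p = γ·h = 10.05525 × 1.65 = 16.5912 kN/m².
A = 1.15 × 2.5 = 2.875 m².
F = p·A = 16.5912 × 2.875 = 47.6997 kN.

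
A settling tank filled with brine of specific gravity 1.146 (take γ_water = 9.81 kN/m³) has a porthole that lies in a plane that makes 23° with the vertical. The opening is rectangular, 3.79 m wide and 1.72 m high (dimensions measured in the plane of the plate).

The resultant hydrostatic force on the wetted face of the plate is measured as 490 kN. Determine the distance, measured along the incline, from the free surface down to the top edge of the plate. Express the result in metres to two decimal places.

y_top ≈ 6.40 m

γ = 1.146 × 9.81 = 11.24226 kN/m³.
A = 3.79 × 1.72 = 6.5188 m².
From F = γ·h_c·A, the centroid depth is h_c = 490/(11.24226 × 6.5188) = 6.68613 m.
The plate makes 23° with the vertical, i.e. θ = 90° − 23° = 67° to the horizontal. Measuring y along the incline from the free-surface line, vertical depth h = y·sinθ with sinθ = 0.920505.
Along the incline, y_c = h_c/sinθ = 6.68613/0.920505 = 7.26355 m.
The centroid lies 1.72/2 = 0.86 m below the top edge, so the top edge sits at y_top = 7.26355 − 0.86 = 6.40355 m along the incline.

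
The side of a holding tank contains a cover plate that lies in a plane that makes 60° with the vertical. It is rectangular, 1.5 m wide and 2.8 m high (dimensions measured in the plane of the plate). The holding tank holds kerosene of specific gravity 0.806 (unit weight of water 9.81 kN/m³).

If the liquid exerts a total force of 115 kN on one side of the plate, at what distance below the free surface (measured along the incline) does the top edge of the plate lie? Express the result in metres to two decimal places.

γ = 0.806 × 9.81 = 7.90686 kN/m³.
A = 1.5 × 2.8 = 4.2 m².
From F = γ·h_c·A, the centroid depth is h_c = 115/(7.90686 × 4.2) = 3.46294 m.
The plate makes 60° with the vertical, i.e. θ = 90° − 60° = 30° to the horizontal. Measuring y along the incline from the free-surface line, vertical depth h = y·sinθ with sinθ = 0.500000.
Along the incline, y_c = h_c/sinθ = 3.46294/0.500000 = 6.92588 m.
The centroid lies 2.8/2 = 1.4 m below the top edge, so the top edge sits at y_top = 6.92588 − 1.4 = 5.52588 m along the incline.

y_top ≈ 5.53 m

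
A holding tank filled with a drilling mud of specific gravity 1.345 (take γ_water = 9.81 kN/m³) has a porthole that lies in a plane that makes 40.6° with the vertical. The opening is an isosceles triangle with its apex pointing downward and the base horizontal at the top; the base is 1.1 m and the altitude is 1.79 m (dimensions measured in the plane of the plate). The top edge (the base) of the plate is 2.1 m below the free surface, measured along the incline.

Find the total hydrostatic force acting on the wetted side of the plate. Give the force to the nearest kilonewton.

γ = 1.345 × 9.81 = 13.19445 kN/m³.
The plate makes 40.6° with the vertical, i.e. θ = 90° − 40.6° = 49.4° to the horizontal. Measuring y along the incline from the free-surface line, vertical depth h = y·sinθ with sinθ = 0.759271.
With the apex down, the centroid sits h/3 = 1.79/3 = 0.596667 m below the base (the top edge), so y_c = 2.1 + 0.596667 = 2.69667 m and h_c = 2.69667 × 0.759271 = 2.0475 m.
A = ½ × 1.1 × 1.79 = 0.9845 m².
Resultant F = γ·h_c·A = 13.19445 × 2.0475 × 0.9845 = 26.5969 kN.

F ≈ 27 kN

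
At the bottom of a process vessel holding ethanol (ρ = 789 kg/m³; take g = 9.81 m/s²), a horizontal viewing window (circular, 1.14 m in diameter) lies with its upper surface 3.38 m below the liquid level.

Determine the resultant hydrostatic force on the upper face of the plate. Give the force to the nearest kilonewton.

F ≈ 27 kN

γ = ρg = 789 × 9.81 / 1000 = 7.74009 kN/m³.
The plate is horizontal, so pressure is uniform at p = γ·h = 7.74009 × 3.38 = 26.1615 kN/m².
A = π(0.57)² = 1.0207 m².
F = p·A = 26.1615 × 1.0207 = 26.703 kN.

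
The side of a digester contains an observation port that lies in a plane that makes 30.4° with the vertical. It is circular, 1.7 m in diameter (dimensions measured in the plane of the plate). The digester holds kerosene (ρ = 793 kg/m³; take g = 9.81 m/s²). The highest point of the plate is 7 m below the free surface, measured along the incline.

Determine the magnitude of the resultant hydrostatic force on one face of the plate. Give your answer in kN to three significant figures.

F ≈ 120 kN

γ = ρg = 793 × 9.81 / 1000 = 7.77933 kN/m³.
The plate makes 30.4° with the vertical, i.e. θ = 90° − 30.4° = 59.6° to the horizontal. Measuring y along the incline from the free-surface line, vertical depth h = y·sinθ with sinθ = 0.862514.
The centroid is at the centre, 0.85 m below the top of the plate, so y_c = 7 + 0.85 = 7.85 m and h_c = 7.85 × 0.862514 = 6.77073 m.
A = π(0.85)² = 2.2698 m².
Resultant F = γ·h_c·A = 7.77933 × 6.77073 × 2.2698 = 119.554 kN.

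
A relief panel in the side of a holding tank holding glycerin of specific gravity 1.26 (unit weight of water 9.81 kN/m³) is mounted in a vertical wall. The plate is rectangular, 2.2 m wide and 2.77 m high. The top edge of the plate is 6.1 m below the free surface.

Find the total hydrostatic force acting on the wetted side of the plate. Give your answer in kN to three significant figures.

F ≈ 564 kN

γ = 1.26 × 9.81 = 12.3606 kN/m³.
The centroid lies 2.77/2 = 1.385 m below the top edge, so the centroid depth is h_c = 6.1 + 1.385 = 7.485 m.
A = 2.2 × 2.77 = 6.094 m².
Resultant F = γ·h_c·A = 12.3606 × 7.485 × 6.094 = 563.811 kN.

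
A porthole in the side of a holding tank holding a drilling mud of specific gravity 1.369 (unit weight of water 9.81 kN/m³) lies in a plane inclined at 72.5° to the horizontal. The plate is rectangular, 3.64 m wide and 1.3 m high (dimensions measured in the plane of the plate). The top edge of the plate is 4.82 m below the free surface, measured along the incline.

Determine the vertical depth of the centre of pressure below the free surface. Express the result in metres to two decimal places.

h_p = 5.24 m

γ = 1.369 × 9.81 = 13.42989 kN/m³.
Let θ = 72.5° be the plate's angle to the horizontal; measure y along the incline from where the plane meets the free surface. Vertical depth h = y·sinθ with sinθ = 0.953717.
The centroid lies 1.3/2 = 0.65 m below the top edge, so y_c = 4.82 + 0.65 = 5.47 m and h_c = 5.47 × 0.953717 = 5.21683 m.
A = 3.64 × 1.3 = 4.732 m².
Resultant F = γ·h_c·A = 13.42989 × 5.21683 × 4.732 = 331.531 kN.
I_c = b·h³/12 = 3.64 × 1.3³/12 = 0.666423 m⁴.
Centre of pressure: y_p = y_c + I_c/(y_c·A) = 5.47 + 0.666423/(5.47 × 4.732) = 5.47 + 0.0257465 = 5.49575 m along the plane.
Vertically, h_p = y_p·sinθ = 5.49575 × 0.953717 = 5.24139 m.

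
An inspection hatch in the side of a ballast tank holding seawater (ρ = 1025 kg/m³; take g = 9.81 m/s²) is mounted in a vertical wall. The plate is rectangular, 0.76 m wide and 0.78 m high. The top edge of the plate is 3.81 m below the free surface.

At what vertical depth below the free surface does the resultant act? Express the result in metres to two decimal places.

γ = ρg = 1025 × 9.81 / 1000 = 10.05525 kN/m³.
The centroid lies 0.78/2 = 0.39 m below the top edge, so the centroid depth is h_c = 3.81 + 0.39 = 4.2 m.
A = 0.76 × 0.78 = 0.5928 m².
Resultant F = γ·h_c·A = 10.05525 × 4.2 × 0.5928 = 25.0352 kN.
I_c = b·h³/12 = 0.76 × 0.78³/12 = 0.030055 m⁴.
Centre of pressure: y_p = y_c + I_c/(y_c·A) = 4.2 + 0.030055/(4.2 × 0.5928) = 4.2 + 0.0120714 = 4.21207 m along the plane.

h_p = 4.21 m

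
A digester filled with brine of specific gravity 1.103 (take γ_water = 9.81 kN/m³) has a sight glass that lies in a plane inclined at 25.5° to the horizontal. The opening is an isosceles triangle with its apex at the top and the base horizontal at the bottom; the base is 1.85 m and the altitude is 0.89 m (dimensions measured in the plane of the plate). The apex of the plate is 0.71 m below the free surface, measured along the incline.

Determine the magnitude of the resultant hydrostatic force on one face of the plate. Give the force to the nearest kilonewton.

F ≈ 5 kN

γ = 1.103 × 9.81 = 10.82043 kN/m³.
Let θ = 25.5° be the plate's angle to the horizontal; measure y along the incline from where the plane meets the free surface. Vertical depth h = y·sinθ with sinθ = 0.430511.
With the apex up, the centroid sits 2h/3 = 2 × 0.89/3 = 0.593333 m below the apex, so y_c = 0.71 + 0.593333 = 1.30333 m and h_c = 1.30333 × 0.430511 = 0.561098 m.
A = ½ × 1.85 × 0.89 = 0.82325 m².
Resultant F = γ·h_c·A = 10.82043 × 0.561098 × 0.82325 = 4.99822 kN.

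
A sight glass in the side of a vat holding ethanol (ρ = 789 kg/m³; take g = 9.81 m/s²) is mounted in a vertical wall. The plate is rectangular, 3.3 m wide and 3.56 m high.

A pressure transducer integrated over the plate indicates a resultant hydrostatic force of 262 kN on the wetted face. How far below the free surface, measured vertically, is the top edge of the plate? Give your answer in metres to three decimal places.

d_top ≈ 1.101 m

γ = ρg = 789 × 9.81 / 1000 = 7.74009 kN/m³.
A = 3.3 × 3.56 = 11.748 m².
From F = γ·h_c·A, the centroid depth is h_c = 262/(7.74009 × 11.748) = 2.88132 m.
The centroid lies 3.56/2 = 1.78 m below the top edge, so the top edge sits at h_top = 2.88132 − 1.78 = 1.10132 m below the surface.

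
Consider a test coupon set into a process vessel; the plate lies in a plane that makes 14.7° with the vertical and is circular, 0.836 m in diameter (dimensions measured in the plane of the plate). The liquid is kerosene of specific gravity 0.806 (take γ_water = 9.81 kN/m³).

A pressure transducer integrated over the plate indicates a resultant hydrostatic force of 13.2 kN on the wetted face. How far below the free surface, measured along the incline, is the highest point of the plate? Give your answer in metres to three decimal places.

y_top ≈ 2.726 m

γ = 0.806 × 9.81 = 7.90686 kN/m³.
A = π(0.418)² = 0.548912 m².
From F = γ·h_c·A, the centroid depth is h_c = 13.2/(7.90686 × 0.548912) = 3.04136 m.
The plate makes 14.7° with the vertical, i.e. θ = 90° − 14.7° = 75.3° to the horizontal. Measuring y along the incline from the free-surface line, vertical depth h = y·sinθ with sinθ = 0.967268.
Along the incline, y_c = h_c/sinθ = 3.04136/0.967268 = 3.14428 m.
The centroid is at the centre, 0.418 m below the top of the plate, so the highest point sits at y_top = 3.14428 − 0.418 = 2.72628 m along the incline.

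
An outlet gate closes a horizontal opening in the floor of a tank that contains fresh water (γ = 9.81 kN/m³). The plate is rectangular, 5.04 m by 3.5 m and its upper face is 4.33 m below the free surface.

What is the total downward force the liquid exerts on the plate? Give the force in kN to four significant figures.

F ≈ 749.3 kN

γ = 9.81 kN/m³.
The plate is horizontal, so pressure is uniform at p = γ·h = 9.81 × 4.33 = 42.4773 kN/m².
A = 5.04 × 3.5 = 17.64 m².
F = p·A = 42.4773 × 17.64 = 749.3 kN.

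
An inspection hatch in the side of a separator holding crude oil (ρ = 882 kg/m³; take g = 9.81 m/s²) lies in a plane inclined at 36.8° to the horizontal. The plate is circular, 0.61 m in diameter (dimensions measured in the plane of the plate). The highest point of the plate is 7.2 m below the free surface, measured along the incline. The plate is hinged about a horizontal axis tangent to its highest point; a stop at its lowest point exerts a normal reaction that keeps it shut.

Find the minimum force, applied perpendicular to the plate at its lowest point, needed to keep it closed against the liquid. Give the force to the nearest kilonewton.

P ≈ 6 kN

γ = ρg = 882 × 9.81 / 1000 = 8.65242 kN/m³.
Let θ = 36.8° be the plate's angle to the horizontal; measure y along the incline from where the plane meets the free surface. Vertical depth h = y·sinθ with sinθ = 0.599024.
The centroid is at the centre, 0.305 m below the top of the plate, so y_c = 7.2 + 0.305 = 7.505 m and h_c = 7.505 × 0.599024 = 4.49568 m.
A = π(0.305)² = 0.292247 m².
Resultant F = γ·h_c·A = 8.65242 × 4.49568 × 0.292247 = 11.368 kN.
I_c = πr⁴/4 = π × 0.305⁴/4 = 0.00679656 m⁴.
Centre of pressure: y_p = y_c + I_c/(y_c·A) = 7.505 + 0.00679656/(7.505 × 0.292247) = 7.505 + 0.00309876 = 7.5081 m along the plane.
The resultant acts 0.305 + 0.00309876 = 0.308099 m (along the plate) below the hinge at the top edge, so the moment about the hinge is M = F × 0.308099 = 11.368 × 0.308099 = 3.50247 kN·m.
A normal force at the bottom, 0.61 m from the hinge, must supply this moment: P = 3.50247/0.61 = 5.74175 kN.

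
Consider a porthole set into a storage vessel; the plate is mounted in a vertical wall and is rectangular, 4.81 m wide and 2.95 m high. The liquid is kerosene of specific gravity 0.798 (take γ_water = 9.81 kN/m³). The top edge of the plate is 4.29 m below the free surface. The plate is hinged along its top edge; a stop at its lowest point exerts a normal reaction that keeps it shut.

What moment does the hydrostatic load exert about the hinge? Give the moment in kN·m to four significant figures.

γ = 0.798 × 9.81 = 7.82838 kN/m³.
The centroid lies 2.95/2 = 1.475 m below the top edge, so the centroid depth is h_c = 4.29 + 1.475 = 5.765 m.
A = 4.81 × 2.95 = 14.1895 m².
Resultant F = γ·h_c·A = 7.82838 × 5.765 × 14.1895 = 640.381 kN.
I_c = b·h³/12 = 4.81 × 2.95³/12 = 10.2903 m⁴.
Centre of pressure: y_p = y_c + I_c/(y_c·A) = 5.765 + 10.2903/(5.765 × 14.1895) = 5.765 + 0.125794 = 5.89079 m along the plane.
The resultant acts 1.475 + 0.125794 = 1.60079 m (along the plate) below the hinge at the top edge, so the moment about the hinge is M = F × 1.60079 = 640.381 × 1.60079 = 1025.12 kN·m.

M ≈ 1025 kN·m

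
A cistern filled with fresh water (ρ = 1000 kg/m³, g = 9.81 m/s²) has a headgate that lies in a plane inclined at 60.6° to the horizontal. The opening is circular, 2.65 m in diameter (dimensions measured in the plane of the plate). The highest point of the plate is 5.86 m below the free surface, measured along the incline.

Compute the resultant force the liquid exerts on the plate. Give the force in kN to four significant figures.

γ = ρg = 1000 × 9.81 = 9810 N/m³ = 9.81 kN/m³.
Let θ = 60.6° be the plate's angle to the horizontal; measure y along the incline from where the plane meets the free surface. Vertical depth h = y·sinθ with sinθ = 0.871214.
The centroid is at the centre, 1.325 m below the top of the plate, so y_c = 5.86 + 1.325 = 7.185 m and h_c = 7.185 × 0.871214 = 6.25967 m.
A = π(1.325)² = 5.51546 m².
Resultant F = γ·h_c·A = 9.81 × 6.25967 × 5.51546 = 338.69 kN.

F ≈ 338.7 kN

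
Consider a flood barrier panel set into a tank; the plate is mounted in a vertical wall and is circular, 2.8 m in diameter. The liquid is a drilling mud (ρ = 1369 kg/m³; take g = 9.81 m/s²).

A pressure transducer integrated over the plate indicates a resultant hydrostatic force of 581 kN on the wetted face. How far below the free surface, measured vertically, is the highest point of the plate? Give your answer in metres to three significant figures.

γ = ρg = 1369 × 9.81 / 1000 = 13.42989 kN/m³.
A = π(1.4)² = 6.15752 m².
From F = γ·h_c·A, the centroid depth is h_c = 581/(13.42989 × 6.15752) = 7.02583 m.
The centroid is at the centre, 1.4 m below the top of the plate, so the highest point sits at h_top = 7.02583 − 1.4 = 5.62583 m below the surface.

d_top ≈ 5.63 m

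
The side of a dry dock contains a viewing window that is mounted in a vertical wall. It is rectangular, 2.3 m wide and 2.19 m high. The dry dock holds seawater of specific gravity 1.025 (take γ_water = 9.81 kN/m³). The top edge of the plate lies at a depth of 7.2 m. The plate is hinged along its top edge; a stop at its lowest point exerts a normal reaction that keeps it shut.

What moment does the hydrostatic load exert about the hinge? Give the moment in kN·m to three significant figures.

γ = 1.025 × 9.81 = 10.05525 kN/m³.
The centroid lies 2.19/2 = 1.095 m below the top edge, so the centroid depth is h_c = 7.2 + 1.095 = 8.295 m.
A = 2.3 × 2.19 = 5.037 m².
Resultant F = γ·h_c·A = 10.05525 × 8.295 × 5.037 = 420.128 kN.
I_c = b·h³/12 = 2.3 × 2.19³/12 = 2.01316 m⁴.
Centre of pressure: y_p = y_c + I_c/(y_c·A) = 8.295 + 2.01316/(8.295 × 5.037) = 8.295 + 0.0481826 = 8.34318 m along the plane.
The resultant acts 1.095 + 0.0481826 = 1.14318 m (along the plate) below the hinge at the top edge, so the moment about the hinge is M = F × 1.14318 = 420.128 × 1.14318 = 480.282 kN·m.

M ≈ 480 kN·m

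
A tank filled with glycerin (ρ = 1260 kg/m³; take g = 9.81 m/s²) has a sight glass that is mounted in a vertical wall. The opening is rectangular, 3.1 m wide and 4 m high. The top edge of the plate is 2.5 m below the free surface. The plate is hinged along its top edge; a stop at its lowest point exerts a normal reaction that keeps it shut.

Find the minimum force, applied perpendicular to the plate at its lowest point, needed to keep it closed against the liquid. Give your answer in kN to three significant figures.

P ≈ 396 kN

γ = ρg = 1260 × 9.81 / 1000 = 12.3606 kN/m³.
The centroid lies 4/2 = 2 m below the top edge, so the centroid depth is h_c = 2.5 + 2 = 4.5 m.
A = 3.1 × 4 = 12.4 m².
Resultant F = γ·h_c·A = 12.3606 × 4.5 × 12.4 = 689.721 kN.
I_c = b·h³/12 = 3.1 × 4³/12 = 16.5333 m⁴.
Centre of pressure: y_p = y_c + I_c/(y_c·A) = 4.5 + 16.5333/(4.5 × 12.4) = 4.5 + 0.296296 = 4.7963 m along the plane.
The resultant acts 2 + 0.296296 = 2.2963 m (along the plate) below the hinge at the top edge, so the moment about the hinge is M = F × 2.2963 = 689.721 × 2.2963 = 1583.81 kN·m.
A normal force at the bottom, 4 m from the hinge, must supply this moment: P = 1583.81/4 = 395.952 kN.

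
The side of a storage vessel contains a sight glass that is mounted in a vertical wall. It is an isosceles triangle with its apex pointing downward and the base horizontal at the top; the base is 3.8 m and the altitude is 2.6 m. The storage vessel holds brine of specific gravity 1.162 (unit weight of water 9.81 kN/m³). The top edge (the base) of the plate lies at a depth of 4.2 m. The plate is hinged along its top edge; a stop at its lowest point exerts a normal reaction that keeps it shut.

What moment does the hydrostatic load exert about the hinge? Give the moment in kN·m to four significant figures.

M ≈ 268.4 kN·m

γ = 1.162 × 9.81 = 11.39922 kN/m³.
With the apex down, the centroid sits h/3 = 2.6/3 = 0.866667 m below the base (the top edge), so the centroid depth is h_c = 4.2 + 0.866667 = 5.06667 m.
A = ½ × 3.8 × 2.6 = 4.94 m².
Resultant F = γ·h_c·A = 11.39922 × 5.06667 × 4.94 = 285.315 kN.
I_c = b·h³/36 = 3.8 × 2.6³/36 = 1.85524 m⁴.
Centre of pressure: y_p = y_c + I_c/(y_c·A) = 5.06667 + 1.85524/(5.06667 × 4.94) = 5.06667 + 0.0741226 = 5.14079 m along the plane.
The resultant acts 0.866667 + 0.0741226 = 0.94079 m (along the plate) below the hinge at the top edge, so the moment about the hinge is M = F × 0.94079 = 285.315 × 0.94079 = 268.421 kN·m.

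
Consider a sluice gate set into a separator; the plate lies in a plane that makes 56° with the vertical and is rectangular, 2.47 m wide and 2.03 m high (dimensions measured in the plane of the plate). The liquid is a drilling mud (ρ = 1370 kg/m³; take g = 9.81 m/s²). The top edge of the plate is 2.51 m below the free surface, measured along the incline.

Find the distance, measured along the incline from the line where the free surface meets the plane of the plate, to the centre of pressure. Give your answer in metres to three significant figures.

y_p = 3.62 m

γ = ρg = 1370 × 9.81 / 1000 = 13.4397 kN/m³.
The plate makes 56° with the vertical, i.e. θ = 90° − 56° = 34° to the horizontal. Measuring y along the incline from the free-surface line, vertical depth h = y·sinθ with sinθ = 0.559193.
The centroid lies 2.03/2 = 1.015 m below the top edge, so y_c = 2.51 + 1.015 = 3.525 m and h_c = 3.525 × 0.559193 = 1.97116 m.
A = 2.47 × 2.03 = 5.0141 m².
Resultant F = γ·h_c·A = 13.4397 × 1.97116 × 5.0141 = 132.833 kN.
I_c = b·h³/12 = 2.47 × 2.03³/12 = 1.72188 m⁴.
Centre of pressure: y_p = y_c + I_c/(y_c·A) = 3.525 + 1.72188/(3.525 × 5.0141) = 3.525 + 0.0974206 = 3.62242 m along the plane.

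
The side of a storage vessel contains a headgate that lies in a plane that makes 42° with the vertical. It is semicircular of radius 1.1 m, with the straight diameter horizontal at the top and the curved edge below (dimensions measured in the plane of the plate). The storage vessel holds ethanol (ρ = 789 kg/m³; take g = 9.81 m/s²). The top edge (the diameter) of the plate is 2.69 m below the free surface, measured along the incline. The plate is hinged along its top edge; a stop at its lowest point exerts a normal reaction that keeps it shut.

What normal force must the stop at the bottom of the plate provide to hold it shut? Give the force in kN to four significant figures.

P ≈ 15.49 kN

γ = ρg = 789 × 9.81 / 1000 = 7.74009 kN/m³.
The plate makes 42° with the vertical, i.e. θ = 90° − 42° = 48° to the horizontal. Measuring y along the incline from the free-surface line, vertical depth h = y·sinθ with sinθ = 0.743145.
The centroid of a semicircle lies 4r/(3π) = 0.466854 m from the diameter, here below the top edge, so y_c = 2.69 + 0.466854 = 3.15685 m and h_c = 3.15685 × 0.743145 = 2.346 m.
A = πr²/2 = π × 1.1²/2 = 1.90066 m².
Resultant F = γ·h_c·A = 7.74009 × 2.346 × 1.90066 = 34.5127 kN.
I_c = (π/8 − 8/(9π))·r⁴ = 0.109757 × 1.1⁴ = 0.160695 m⁴.
Centre of pressure: y_p = y_c + I_c/(y_c·A) = 3.15685 + 0.160695/(3.15685 × 1.90066) = 3.15685 + 0.0267821 = 3.18363 m along the plane.
The resultant acts 0.466854 + 0.0267821 = 0.493636 m (along the plate) below the hinge at the top edge, so the moment about the hinge is M = F × 0.493636 = 34.5127 × 0.493636 = 17.0367 kN·m.
A normal force at the bottom, 1.1 m from the hinge, must supply this moment: P = 17.0367/1.1 = 15.4879 kN.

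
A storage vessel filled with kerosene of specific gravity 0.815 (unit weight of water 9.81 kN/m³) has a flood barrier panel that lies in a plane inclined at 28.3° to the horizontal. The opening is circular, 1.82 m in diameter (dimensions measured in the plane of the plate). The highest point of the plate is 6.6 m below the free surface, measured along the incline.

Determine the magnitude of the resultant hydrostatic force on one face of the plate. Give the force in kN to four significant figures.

γ = 0.815 × 9.81 = 7.99515 kN/m³.
Let θ = 28.3° be the plate's angle to the horizontal; measure y along the incline from where the plane meets the free surface. Vertical depth h = y·sinθ with sinθ = 0.474088.
The centroid is at the centre, 0.91 m below the top of the plate, so y_c = 6.6 + 0.91 = 7.51 m and h_c = 7.51 × 0.474088 = 3.5604 m.
A = π(0.91)² = 2.60155 m².
Resultant F = γ·h_c·A = 7.99515 × 3.5604 × 2.60155 = 74.0555 kN.

F ≈ 74.06 kN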